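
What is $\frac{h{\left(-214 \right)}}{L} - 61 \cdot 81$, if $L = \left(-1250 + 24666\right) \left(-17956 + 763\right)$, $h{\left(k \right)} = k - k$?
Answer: $-4941$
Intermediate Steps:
$h{\left(k \right)} = 0$
$L = -402591288$ ($L = 23416 \left(-17193\right) = -402591288$)
$\frac{h{\left(-214 \right)}}{L} - 61 \cdot 81 = \frac{0}{-402591288} - 61 \cdot 81 = 0 \left(- \frac{1}{402591288}\right) - 4941 = 0 - 4941 = -4941$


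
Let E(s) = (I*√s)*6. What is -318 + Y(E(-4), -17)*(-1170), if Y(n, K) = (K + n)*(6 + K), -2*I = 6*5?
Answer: -219108 - 2316600*I ≈ -2.1911e+5 - 2.3166e+6*I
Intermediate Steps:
I = -15 (I = -3*5 = -½*30 = -15)
E(s) = -90*√s (E(s) = -15*√s*6 = -90*√s)
Y(n, K) = (6 + K)*(K + n)
-318 + Y(E(-4), -17)*(-1170) = -318 + ((-17)² + 6*(-17) + 6*(-180*I) - (-1530)*√(-4))*(-1170) = -318 + (289 - 102 + 6*(-180*I) - (-1530)*2*I)*(-1170) = -318 + (289 - 102 + 6*(-180*I) - (-3060)*I)*(-1170) = -318 + (289 - 102 - 1080*I + 3060*I)*(-1170) = -318 + (187 + 1980*I)*(-1170) = -318 + (-218790 - 2316600*I) = -219108 - 2316600*I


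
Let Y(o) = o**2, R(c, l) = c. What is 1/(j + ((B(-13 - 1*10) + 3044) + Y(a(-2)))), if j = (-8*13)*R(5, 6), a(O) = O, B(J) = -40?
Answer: 1/2488 ≈ 0.00040193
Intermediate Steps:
j = -520 (j = -8*13*5 = -104*5 = -520)
1/(j + ((B(-13 - 1*10) + 3044) + Y(a(-2)))) = 1/(-520 + ((-40 + 3044) + (-2)**2)) = 1/(-520 + (3004 + 4)) = 1/(-520 + 3008) = 1/2488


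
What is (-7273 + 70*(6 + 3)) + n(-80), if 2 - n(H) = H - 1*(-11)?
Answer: -6572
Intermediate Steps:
n(H) = -9 - H (n(H) = 2 - (H - 1*(-11)) = 2 - (H + 11) = 2 - (11 + H) = 2 + (-11 - H) = -9 - H)
(-7273 + 70*(6 + 3)) + n(-80) = (-7273 + 70*(6 + 3)) + (-9 - 1*(-80)) = (-7273 + 70*9) + (-9 + 80) = (-7273 + 630) + 71 = -6643 + 71 = -6572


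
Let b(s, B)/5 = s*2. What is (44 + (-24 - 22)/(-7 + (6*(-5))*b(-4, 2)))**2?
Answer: 2750582916/1423249 ≈ 1932.6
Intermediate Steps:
b(s, B) = 10*s (b(s, B) = 5*(s*2) = 5*(2*s) = 10*s)
(44 + (-24 - 22)/(-7 + (6*(-5))*b(-4, 2)))**2 = (44 + (-24 - 22)/(-7 + (6*(-5))*(10*(-4))))**2 = (44 - 46/(-7 - 30*(-40)))**2 = (44 - 46/(-7 + 1200))**2 = (44 - 46/1193)**2 = (52446/1193)**2 = 2750582916/1423249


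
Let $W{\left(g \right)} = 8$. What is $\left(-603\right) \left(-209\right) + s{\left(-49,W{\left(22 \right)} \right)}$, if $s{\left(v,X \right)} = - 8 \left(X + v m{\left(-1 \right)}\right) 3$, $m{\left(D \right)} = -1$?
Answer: $124659$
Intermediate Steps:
$s{\left(v,X \right)} = - 24 X + 24 v$ ($s{\left(v,X \right)} = - 8 \left(X + v \left(-1\right)\right) 3 = - 8 \left(X - v\right) 3 = \left(- 8 X + 8 v\right) 3 = - 24 X + 24 v$)
$\left(-603\right) \left(-209\right) + s{\left(-49,W{\left(22 \right)} \right)} = \left(-603\right) \left(-209\right) + \left(\left(-24\right) 8 + 24 \left(-49\right)\right) = 126027 - 1368 = 124659$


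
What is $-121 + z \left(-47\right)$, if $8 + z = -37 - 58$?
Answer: $4720$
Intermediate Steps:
$z = -103$ ($z = -8 - 95 = -103$)
$-121 + z \left(-47\right) = -121 - -4841 = -121 + 4841 = 4720$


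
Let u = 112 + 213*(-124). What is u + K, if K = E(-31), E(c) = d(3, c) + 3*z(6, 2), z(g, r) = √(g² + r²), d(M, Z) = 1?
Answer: -26299 + 6*√10 ≈ -26280.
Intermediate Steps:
E(c) = 1 + 6*√10 (E(c) = 1 + 3*√(6² + 2²) = 1 + 3*√(36 + 4) = 1 + 3*√40 = 1 + 3*(2*√10) = 1 + 6*√10)
K = 1 + 6*√10 ≈ 19.974
u = -26300 (u = 112 - 26412 = -26300)
u + K = -26300 + (1 + 6*√10) = -26299 + 6*√10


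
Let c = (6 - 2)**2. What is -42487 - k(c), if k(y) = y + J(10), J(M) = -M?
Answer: -42493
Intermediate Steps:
c = 16 (c = 4**2 = 16)
k(y) = -10 + y (k(y) = y - 1*10 = y - 10 = -10 + y)
-42487 - k(c) = -42487 - (-10 + 16) = -42487 - 1*6 = -42487 - 6 = -42493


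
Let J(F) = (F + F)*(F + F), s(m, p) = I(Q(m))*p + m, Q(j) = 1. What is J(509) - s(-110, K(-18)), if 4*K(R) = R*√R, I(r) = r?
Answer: 1036434 + 27*I*√2/2 ≈ 1.0364e+6 + 19.092*I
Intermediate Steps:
K(R) = R^(3/2)/4 (K(R) = (R*√R)/4 = R^(3/2)/4)
s(m, p) = m + p (s(m, p) = 1*p + m = p + m = m + p)
J(F) = 4*F² (J(F) = (2*F)*(2*F) = 4*F²)
J(509) - s(-110, K(-18)) = 4*509² - (-110 + (-18)^(3/2)/4) = 4*259081 - (-110 + (-54*I*√2)/4) = 1036324 - (-110 - 27*I*√2/2) = 1036324 + (110 + 27*I*√2/2) = 1036434 + 27*I*√2/2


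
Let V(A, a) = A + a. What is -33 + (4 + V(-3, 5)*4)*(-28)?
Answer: -369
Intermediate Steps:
-33 + (4 + V(-3, 5)*4)*(-28) = -33 + (4 + (-3 + 5)*4)*(-28) = -33 + (4 + 2*4)*(-28) = -33 + (4 + 8)*(-28) = -33 + 12*(-28) = -33 - 336 = -369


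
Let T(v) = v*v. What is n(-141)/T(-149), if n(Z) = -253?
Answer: -253/22201 ≈ -0.011396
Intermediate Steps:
T(v) = v**2
n(-141)/T(-149) = -253/((-149)**2) = -253/22201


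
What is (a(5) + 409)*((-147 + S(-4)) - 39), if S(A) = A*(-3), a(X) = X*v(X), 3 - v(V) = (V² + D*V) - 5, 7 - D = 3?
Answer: -38976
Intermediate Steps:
D = 4 (D = 7 - 1*3 = 7 - 3 = 4)
v(V) = 8 - V² - 4*V (v(V) = 3 - ((V² + 4*V) - 5) = 3 - (-5 + V² + 4*V) = 3 + (5 - V² - 4*V) = 8 - V² - 4*V)
a(X) = X*(8 - X² - 4*X)
S(A) = -3*A
(a(5) + 409)*((-147 + S(-4)) - 39) = (5*(8 - 1*5² - 4*5) + 409)*((-147 - 3*(-4)) - 39) = (5*(8 - 1*25 - 20) + 409)*((-147 + 12) - 39) = (5*(8 - 25 - 20) + 409)*(-135 - 39) = (5*(-37) + 409)*(-174) = (-185 + 409)*(-174) = 224*(-174) = -38976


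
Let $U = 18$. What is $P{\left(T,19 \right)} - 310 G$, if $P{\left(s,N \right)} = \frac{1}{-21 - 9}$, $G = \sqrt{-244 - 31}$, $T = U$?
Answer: $- \frac{1}{30} - 1550 i \sqrt{11} \approx -0.033333 - 5140.8 i$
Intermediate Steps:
$T = 18$
$G = 5 i \sqrt{11}$ ($G = \sqrt{-275} = 5 i \sqrt{11} \approx 16.583 i$)
$P{\left(s,N \right)} = - \frac{1}{30}$ ($P{\left(s,N \right)} = \frac{1}{-30} = - \frac{1}{30}$)
$P{\left(T,19 \right)} - 310 G = - \frac{1}{30} - 310 \cdot 5 i \sqrt{11} = - \frac{1}{30} - 1550 i \sqrt{11}$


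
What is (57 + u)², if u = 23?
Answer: 6400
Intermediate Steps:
(57 + u)² = (57 + 23)² = 80² = 6400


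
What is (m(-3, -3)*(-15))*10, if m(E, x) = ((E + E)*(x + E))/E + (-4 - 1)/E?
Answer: 1550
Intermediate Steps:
m(E, x) = -5/E + 2*E + 2*x (m(E, x) = ((2*E)*(E + x))/E - 5/E = (2*E*(E + x))/E - 5/E = (2*E + 2*x) - 5/E = -5/E + 2*E + 2*x)
(m(-3, -3)*(-15))*10 = (((-5 + 2*(-3)*(-3 - 3))/(-3))*(-15))*10 = (-(-5 + 2*(-3)*(-6))/3*(-15))*10 = (-(-5 + 36)/3*(-15))*10 = (-⅓*31*(-15))*10 = -31/3*(-15)*10 = 155*10 = 1550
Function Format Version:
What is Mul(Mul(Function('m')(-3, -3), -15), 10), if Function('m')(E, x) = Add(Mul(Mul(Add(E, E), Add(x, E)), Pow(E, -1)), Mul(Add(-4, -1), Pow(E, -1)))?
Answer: 1550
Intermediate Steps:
Function('m')(E, x) = Add(Mul(-5, Pow(E, -1)), Mul(2, E), Mul(2, x)) (Function('m')(E, x) = Add(Mul(Mul(Mul(2, E), Add(E, x)), Pow(E, -1)), Mul(-5, Pow(E, -1))) = Add(Mul(Mul(2, E, Add(E, x)), Pow(E, -1)), Mul(-5, Pow(E, -1))) = Add(Add(Mul(2, E), Mul(2, x)), Mul(-5, Pow(E, -1))) = Add(Mul(-5, Pow(E, -1)), Mul(2, E), Mul(2, x)))
Mul(Mul(Function('m')(-3, -3), -15), 10) = Mul(Mul(Mul(Pow(-3, -1), Add(-5, Mul(2, -3, Add(-3, -3)))), -15), 10) = Mul(Mul(Mul(Rational(-1, 3), Add(-5, Mul(2, -3, -6))), -15), 10) = Mul(Mul(Mul(Rational(-1, 3), Add(-5, 36)), -15), 10) = Mul(Mul(Mul(Rational(-1, 3), 31), -15), 10) = Mul(Mul(Rational(-31, 3), -15), 10) = Mul(155, 10) = 1550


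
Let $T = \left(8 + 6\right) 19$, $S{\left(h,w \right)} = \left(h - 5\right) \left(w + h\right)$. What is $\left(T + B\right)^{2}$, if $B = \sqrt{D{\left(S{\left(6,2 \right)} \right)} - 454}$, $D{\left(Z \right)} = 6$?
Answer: $70308 + 4256 i \sqrt{7} \approx 70308.0 + 11260.0 i$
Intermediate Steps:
$S{\left(h,w \right)} = \left(-5 + h\right) \left(h + w\right)$
$T = 266$ ($T = 14 \cdot 19 = 266$)
$B = 8 i \sqrt{7}$ ($B = \sqrt{6 - 454} = \sqrt{-448} = 8 i \sqrt{7} \approx 21.166 i$)
$\left(T + B\right)^{2} = \left(266 + 8 i \sqrt{7}\right)^{2}$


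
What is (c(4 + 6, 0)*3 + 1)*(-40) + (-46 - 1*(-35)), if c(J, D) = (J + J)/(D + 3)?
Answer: -851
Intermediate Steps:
c(J, D) = 2*J/(3 + D) (c(J, D) = (2*J)/(3 + D) = 2*J/(3 + D))
(c(4 + 6, 0)*3 + 1)*(-40) + (-46 - 1*(-35)) = ((2*(4 + 6)/(3 + 0))*3 + 1)*(-40) + (-46 - 1*(-35)) = ((2*10/3)*3 + 1)*(-40) + (-46 + 35) = ((2*10*(1/3))*3 + 1)*(-40) - 11 = ((20/3)*3 + 1)*(-40) - 11 = (20 + 1)*(-40) - 11 = 21*(-40) - 11 = -840 - 11 = -851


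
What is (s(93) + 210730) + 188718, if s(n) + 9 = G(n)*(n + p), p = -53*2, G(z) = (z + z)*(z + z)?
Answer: -50309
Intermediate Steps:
G(z) = 4*z² (G(z) = (2*z)*(2*z) = 4*z²)
p = -106
s(n) = -9 + 4*n²*(-106 + n) (s(n) = -9 + (4*n²)*(n - 106) = -9 + (4*n²)*(-106 + n) = -9 + 4*n²*(-106 + n))
(s(93) + 210730) + 188718 = ((-9 - 424*93² + 4*93³) + 210730) + 188718 = ((-9 - 424*8649 + 4*804357) + 210730) + 188718 = ((-9 - 3667176 + 3217428) + 210730) + 188718 = (-449757 + 210730) + 188718 = -239027 + 188718 = -50309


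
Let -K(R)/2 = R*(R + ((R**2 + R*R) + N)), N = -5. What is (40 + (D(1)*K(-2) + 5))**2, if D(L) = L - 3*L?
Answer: 1369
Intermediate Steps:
D(L) = -2*L
K(R) = -2*R*(-5 + R + 2*R**2) (K(R) = -2*R*(R + ((R**2 + R*R) - 5)) = -2*R*(R + ((R**2 + R**2) - 5)) = -2*R*(R + (2*R**2 - 5)) = -2*R*(R + (-5 + 2*R**2)) = -2*R*(-5 + R + 2*R**2))
(40 + (D(1)*K(-2) + 5))**2 = (40 + ((-2*1)*(2*(-2)*(5 - 1*(-2) - 2*(-2)**2)) + 5))**2 = (40 + (-4*(-2)*(5 + 2 - 2*4) + 5))**2 = (40 + (-4*(-2)*(5 + 2 - 8) + 5))**2 = (40 + (-4*(-2)*(-1) + 5))**2 = (40 + (-2*4 + 5))**2 = (40 + (-8 + 5))**2 = (40 - 3)**2 = 37**2 = 1369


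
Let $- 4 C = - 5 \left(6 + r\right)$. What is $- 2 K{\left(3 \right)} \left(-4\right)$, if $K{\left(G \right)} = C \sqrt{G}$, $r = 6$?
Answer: $120 \sqrt{3} \approx 207.85$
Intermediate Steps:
$C = 15$ ($C = - \frac{\left(-5\right) \left(6 + 6\right)}{4} = - \frac{\left(-5\right) 12}{4} = \left(- \frac{1}{4}\right) \left(-60\right) = 15$)
$K{\left(G \right)} = 15 \sqrt{G}$
$- 2 K{\left(3 \right)} \left(-4\right) = - 2 \cdot 15 \sqrt{3} \left(-4\right) = - 30 \sqrt{3} \left(-4\right) = 120 \sqrt{3}$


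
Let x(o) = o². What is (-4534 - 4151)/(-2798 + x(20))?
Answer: 8685/2398 ≈ 3.6218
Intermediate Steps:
(-4534 - 4151)/(-2798 + x(20)) = (-4534 - 4151)/(-2798 + 20²) = -8685/(-2798 + 400) = -8685/(-2398) = -8685*(-1/2398) = 8685/2398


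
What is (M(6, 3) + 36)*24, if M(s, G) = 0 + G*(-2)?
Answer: 720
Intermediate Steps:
M(s, G) = -2*G (M(s, G) = 0 - 2*G = -2*G)
(M(6, 3) + 36)*24 = (-2*3 + 36)*24 = (-6 + 36)*24 = 30*24 = 720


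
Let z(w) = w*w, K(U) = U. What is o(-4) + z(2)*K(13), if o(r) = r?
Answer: 48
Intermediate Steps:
z(w) = w²
o(-4) + z(2)*K(13) = -4 + 2²*13 = -4 + 4*13 = -4 + 52 = 48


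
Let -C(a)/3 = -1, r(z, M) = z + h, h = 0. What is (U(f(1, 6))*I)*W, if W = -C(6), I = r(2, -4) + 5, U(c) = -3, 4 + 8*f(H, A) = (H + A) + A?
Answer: 63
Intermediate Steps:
r(z, M) = z (r(z, M) = z + 0 = z)
f(H, A) = -½ + A/4 + H/8 (f(H, A) = -½ + ((H + A) + A)/8 = -½ + ((A + H) + A)/8 = -½ + (H + 2*A)/8 = -½ + (A/4 + H/8) = -½ + A/4 + H/8)
I = 7 (I = 2 + 5 = 7)
C(a) = 3 (C(a) = -3*(-1) = 3)
W = -3 (W = -1*3 = -3)
(U(f(1, 6))*I)*W = -3*7*(-3) = -21*(-3) = 63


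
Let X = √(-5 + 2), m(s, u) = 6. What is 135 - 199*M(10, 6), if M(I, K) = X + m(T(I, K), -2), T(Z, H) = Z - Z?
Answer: -1059 - 199*I*√3 ≈ -1059.0 - 344.68*I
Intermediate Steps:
T(Z, H) = 0
X = I*√3 (X = √(-3) = I*√3 ≈ 1.732*I)
M(I, K) = 6 + I*√3 (M(I, K) = I*√3 + 6 = 6 + I*√3)
135 - 199*M(10, 6) = 135 - 199*(6 + I*√3) = 135 + (-1194 - 199*I*√3) = -1059 - 199*I*√3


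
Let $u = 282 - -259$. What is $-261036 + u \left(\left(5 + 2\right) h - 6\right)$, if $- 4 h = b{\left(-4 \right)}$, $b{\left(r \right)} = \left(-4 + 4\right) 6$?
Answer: $-264282$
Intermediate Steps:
$u = 541$ ($u = 282 + 259 = 541$)
$b{\left(r \right)} = 0$ ($b{\left(r \right)} = 0 \cdot 6 = 0$)
$h = 0$ ($h = \left(- \frac{1}{4}\right) 0 = 0$)
$-261036 + u \left(\left(5 + 2\right) h - 6\right) = -261036 + 541 \left(\left(5 + 2\right) 0 - 6\right) = -261036 + 541 \left(7 \cdot 0 - 6\right) = -261036 + 541 \left(0 - 6\right) = -261036 + 541 \left(-6\right) = -261036 - 3246 = -264282$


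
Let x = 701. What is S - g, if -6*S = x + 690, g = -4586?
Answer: 26125/6 ≈ 4354.2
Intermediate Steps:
S = -1391/6 (S = -(701 + 690)/6 = -1/6*1391 = -1391/6 ≈ -231.83)
S - g = -1391/6 - 1*(-4586) = -1391/6 + 4586 = 26125/6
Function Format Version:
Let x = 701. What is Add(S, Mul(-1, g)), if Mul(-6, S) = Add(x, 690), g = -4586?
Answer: Rational(26125, 6) ≈ 4354.2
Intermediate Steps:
S = Rational(-1391, 6) (S = Mul(Rational(-1, 6), Add(701, 690)) = Mul(Rational(-1, 6), 1391) = Rational(-1391, 6) ≈ -231.83)
Add(S, Mul(-1, g)) = Add(Rational(-1391, 6), Mul(-1, -4586)) = Add(Rational(-1391, 6), 4586) = Rational(26125, 6)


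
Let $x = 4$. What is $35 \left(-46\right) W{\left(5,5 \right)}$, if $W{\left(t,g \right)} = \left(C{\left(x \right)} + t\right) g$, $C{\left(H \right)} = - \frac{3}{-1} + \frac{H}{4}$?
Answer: $-72450$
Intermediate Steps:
$C{\left(H \right)} = 3 + \frac{H}{4}$ ($C{\left(H \right)} = \left(-3\right) \left(-1\right) + H \frac{1}{4} = 3 + \frac{H}{4}$)
$W{\left(t,g \right)} = g \left(4 + t\right)$ ($W{\left(t,g \right)} = \left(\left(3 + \frac{1}{4} \cdot 4\right) + t\right) g = \left(\left(3 + 1\right) + t\right) g = \left(4 + t\right) g = g \left(4 + t\right)$)
$35 \left(-46\right) W{\left(5,5 \right)} = 35 \left(-46\right) 5 \left(4 + 5\right) = - 1610 \cdot 5 \cdot 9 = \left(-1610\right) 45 = -72450$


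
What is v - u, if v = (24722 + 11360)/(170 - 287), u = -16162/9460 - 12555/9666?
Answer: -15125819366/49530195 ≈ -305.39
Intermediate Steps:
u = -1273112/423335 (u = -16162*1/9460 - 12555*1/9666 = -8081/4730 - 465/358 = -1273112/423335 ≈ -3.0073)
v = -36082/117 (v = 36082/(-117) = 36082*(-1/117) = -36082/117 ≈ -308.39)
v - u = -36082/117 - 1*(-1273112/423335) = -36082/117 + 1273112/423335 = -15125819366/49530195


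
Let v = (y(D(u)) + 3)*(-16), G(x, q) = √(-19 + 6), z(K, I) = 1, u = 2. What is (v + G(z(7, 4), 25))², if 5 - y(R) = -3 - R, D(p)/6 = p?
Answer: (368 - I*√13)² ≈ 1.3541e+5 - 2654.0*I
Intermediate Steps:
D(p) = 6*p
G(x, q) = I*√13 (G(x, q) = √(-13) = I*√13)
y(R) = 8 + R (y(R) = 5 - (-3 - R) = 5 + (3 + R) = 8 + R)
v = -368 (v = ((8 + 6*2) + 3)*(-16) = ((8 + 12) + 3)*(-16) = (20 + 3)*(-16) = 23*(-16) = -368)
(v + G(z(7, 4), 25))² = (-368 + I*√13)²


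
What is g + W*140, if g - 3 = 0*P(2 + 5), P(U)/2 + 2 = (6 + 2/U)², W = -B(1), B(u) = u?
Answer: -137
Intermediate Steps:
W = -1 (W = -1*1 = -1)
P(U) = -4 + 2*(6 + 2/U)²
g = 3 (g = 3 + 0*(68 + 8/(2 + 5)² + 48/(2 + 5)) = 3 + 0*(68 + 8/7² + 48/7) = 3 + 0*(68 + 8*(1/49) + 48*(⅐)) = 3 + 0*(68 + 8/49 + 48/7) = 3 + 0*(3676/49) = 3 + 0 = 3)
g + W*140 = 3 - 1*140 = 3 - 140 = -137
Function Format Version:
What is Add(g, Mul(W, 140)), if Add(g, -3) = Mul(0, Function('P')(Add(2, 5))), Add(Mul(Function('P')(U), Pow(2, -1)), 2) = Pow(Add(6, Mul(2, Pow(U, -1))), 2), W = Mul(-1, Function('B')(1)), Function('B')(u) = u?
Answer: -137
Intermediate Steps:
W = -1 (W = Mul(-1, 1) = -1)
Function('P')(U) = Add(-4, Mul(2, Pow(Add(6, Mul(2, Pow(U, -1))), 2)))
g = 3 (g = Add(3, Mul(0, Add(68, Mul(8, Pow(Add(2, 5), -2)), Mul(48, Pow(Add(2, 5), -1))))) = Add(3, Mul(0, Add(68, Mul(8, Pow(7, -2)), Mul(48, Pow(7, -1))))) = Add(3, Mul(0, Add(68, Mul(8, Rational(1, 49)), Mul(48, Rational(1, 7))))) = Add(3, Mul(0, Add(68, Rational(8, 49), Rational(48, 7)))) = Add(3, Mul(0, Rational(3676, 49))) = Add(3, 0) = 3)
Add(g, Mul(W, 140)) = Add(3, Mul(-1, 140)) = Add(3, -140) = -137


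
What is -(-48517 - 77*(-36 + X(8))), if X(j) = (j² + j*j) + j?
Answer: 56217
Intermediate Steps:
X(j) = j + 2*j² (X(j) = (j² + j²) + j = 2*j² + j = j + 2*j²)
-(-48517 - 77*(-36 + X(8))) = -(-48517 - 77*(-36 + 8*(1 + 2*8))) = -(-48517 - 77*(-36 + 8*(1 + 16))) = -(-48517 - 77*(-36 + 8*17)) = -(-48517 - 77*(-36 + 136)) = -(-48517 - 77*100) = -(-48517 - 1*7700) = -(-48517 - 7700) = -1*(-56217) = 56217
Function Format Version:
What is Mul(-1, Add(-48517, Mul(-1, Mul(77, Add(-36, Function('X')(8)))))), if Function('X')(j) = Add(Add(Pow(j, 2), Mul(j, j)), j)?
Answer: 56217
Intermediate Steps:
Function('X')(j) = Add(j, Mul(2, Pow(j, 2))) (Function('X')(j) = Add(Add(Pow(j, 2), Pow(j, 2)), j) = Add(Mul(2, Pow(j, 2)), j) = Add(j, Mul(2, Pow(j, 2))))
Mul(-1, Add(-48517, Mul(-1, Mul(77, Add(-36, Function('X')(8)))))) = Mul(-1, Add(-48517, Mul(-1, Mul(77, Add(-36, Mul(8, Add(1, Mul(2, 8)))))))) = Mul(-1, Add(-48517, Mul(-1, Mul(77, Add(-36, Mul(8, Add(1, 16))))))) = Mul(-1, Add(-48517, Mul(-1, Mul(77, Add(-36, Mul(8, 17)))))) = Mul(-1, Add(-48517, Mul(-1, Mul(77, Add(-36, 136))))) = Mul(-1, Add(-48517, Mul(-1, Mul(77, 100)))) = Mul(-1, Add(-48517, Mul(-1, 7700))) = Mul(-1, Add(-48517, -7700)) = Mul(-1, -56217) = 56217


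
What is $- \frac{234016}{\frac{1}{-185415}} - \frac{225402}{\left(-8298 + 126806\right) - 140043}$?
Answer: $\frac{934405300667802}{21535} \approx 4.339 \cdot 10^{10}$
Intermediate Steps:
$- \frac{234016}{\frac{1}{-185415}} - \frac{225402}{\left(-8298 + 126806\right) - 140043} = - \frac{234016}{- \frac{1}{185415}} - \frac{225402}{118508 - 140043} = \left(-234016\right) \left(-185415\right) - \frac{225402}{-21535} = 43390076640 - - \frac{225402}{21535} = 43390076640 + \frac{225402}{21535} = \frac{934405300667802}{21535}$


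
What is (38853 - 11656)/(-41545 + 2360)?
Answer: -27197/39185 ≈ -0.69407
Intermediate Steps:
(38853 - 11656)/(-41545 + 2360) = 27197/(-39185) = 27197*(-1/39185) = -27197/39185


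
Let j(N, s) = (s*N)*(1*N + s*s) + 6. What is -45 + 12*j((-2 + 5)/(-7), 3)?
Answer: -5157/49 ≈ -105.24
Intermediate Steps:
j(N, s) = 6 + N*s*(N + s²) (j(N, s) = (N*s)*(N + s²) + 6 = N*s*(N + s²) + 6 = 6 + N*s*(N + s²))
-45 + 12*j((-2 + 5)/(-7), 3) = -45 + 12*(6 + ((-2 + 5)/(-7))*3³ + 3*((-2 + 5)/(-7))²) = -45 + 12*(6 + (3*(-⅐))*27 + 3*(3*(-⅐))²) = -45 + 12*(6 - 3/7*27 + 3*(-3/7)²) = -45 + 12*(6 - 81/7 + 3*(9/49)) = -45 + 12*(6 - 81/7 + 27/49) = -45 + 12*(-246/49) = -45 - 2952/49 = -5157/49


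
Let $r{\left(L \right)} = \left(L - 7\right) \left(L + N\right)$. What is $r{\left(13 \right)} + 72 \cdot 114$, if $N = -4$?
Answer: $8262$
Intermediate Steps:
$r{\left(L \right)} = \left(-7 + L\right) \left(-4 + L\right)$ ($r{\left(L \right)} = \left(L - 7\right) \left(L - 4\right) = \left(-7 + L\right) \left(-4 + L\right)$)
$r{\left(13 \right)} + 72 \cdot 114 = \left(28 + 13^{2} - 143\right) + 72 \cdot 114 = \left(28 + 169 - 143\right) + 8208 = 54 + 8208 = 8262$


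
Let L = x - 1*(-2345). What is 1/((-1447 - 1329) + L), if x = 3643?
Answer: 1/3212 ≈ 0.00031133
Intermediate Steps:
L = 5988 (L = 3643 - 1*(-2345) = 3643 + 2345 = 5988)
1/((-1447 - 1329) + L) = 1/((-1447 - 1329) + 5988) = 1/(-2776 + 5988) = 1/3212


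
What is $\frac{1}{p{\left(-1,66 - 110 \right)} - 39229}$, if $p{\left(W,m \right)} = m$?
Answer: $- \frac{1}{39273} \approx -2.5463 \cdot 10^{-5}$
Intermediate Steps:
$\frac{1}{p{\left(-1,66 - 110 \right)} - 39229} = \frac{1}{\left(66 - 110\right) - 39229} = \frac{1}{-44 - 39229} = \frac{1}{-39273} = - \frac{1}{39273}$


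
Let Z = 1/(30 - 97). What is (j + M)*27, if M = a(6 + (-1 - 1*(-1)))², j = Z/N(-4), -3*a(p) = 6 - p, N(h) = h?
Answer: 27/268 ≈ 0.10075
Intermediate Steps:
Z = -1/67 (Z = 1/(-67) = -1/67 ≈ -0.014925)
a(p) = -2 + p/3 (a(p) = -(6 - p)/3 = -2 + p/3)
j = 1/268 (j = -1/67/(-4) = -1/67*(-¼) = 1/268 ≈ 0.0037313)
M = 0 (M = (-2 + (6 + (-1 - 1*(-1)))/3)² = (-2 + (6 + (-1 + 1))/3)² = (-2 + (6 + 0)/3)² = (-2 + (⅓)*6)² = (-2 + 2)² = 0² = 0)
(j + M)*27 = (1/268 + 0)*27 = (1/268)*27 = 27/268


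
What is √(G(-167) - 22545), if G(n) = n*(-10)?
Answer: 5*I*√835 ≈ 144.48*I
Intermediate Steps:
G(n) = -10*n
√(G(-167) - 22545) = √(-10*(-167) - 22545) = √(1670 - 22545) = √(-20875) = 5*I*√835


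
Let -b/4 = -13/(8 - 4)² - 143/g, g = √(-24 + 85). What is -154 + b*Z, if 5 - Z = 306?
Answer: -4529/4 - 172172*√61/61 ≈ -23177.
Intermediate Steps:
Z = -301 (Z = 5 - 1*306 = 5 - 306 = -301)
g = √61 ≈ 7.8102
b = 13/4 + 572*√61/61 (b = -4*(-13/(8 - 4)² - 143*√61/61) = -4*(-13/(4²) - 143*√61/61) = -4*(-13/16 - 143*√61/61) = 13/4 + 572*√61/61 ≈ 76.487)
-154 + b*Z = -154 + (13/4 + 572*√61/61)*(-301) = -154 + (-3913/4 - 172172*√61/61) = -4529/4 - 172172*√61/61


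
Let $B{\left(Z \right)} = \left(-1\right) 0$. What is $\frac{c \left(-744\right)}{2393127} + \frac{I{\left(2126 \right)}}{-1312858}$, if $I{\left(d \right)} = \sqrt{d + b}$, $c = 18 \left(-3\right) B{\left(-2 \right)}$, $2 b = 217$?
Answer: $- \frac{\sqrt{8938}}{2625716} \approx -3.6006 \cdot 10^{-5}$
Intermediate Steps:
$B{\left(Z \right)} = 0$
$b = \frac{217}{2}$ ($b = \frac{1}{2} \cdot 217 = \frac{217}{2} \approx 108.5$)
$c = 0$ ($c = 18 \left(-3\right) 0 = \left(-54\right) 0 = 0$)
$I{\left(d \right)} = \sqrt{\frac{217}{2} + d}$ ($I{\left(d \right)} = \sqrt{d + \frac{217}{2}} = \sqrt{\frac{217}{2} + d}$)
$\frac{c \left(-744\right)}{2393127} + \frac{I{\left(2126 \right)}}{-1312858} = \frac{0 \left(-744\right)}{2393127} + \frac{\frac{1}{2} \sqrt{434 + 4 \cdot 2126}}{-1312858} = 0 \cdot \frac{1}{2393127} + \frac{\sqrt{434 + 8504}}{2} \left(- \frac{1}{1312858}\right) = 0 + \frac{\sqrt{8938}}{2} \left(- \frac{1}{1312858}\right) = 0 - \frac{\sqrt{8938}}{2625716} = - \frac{\sqrt{8938}}{2625716}$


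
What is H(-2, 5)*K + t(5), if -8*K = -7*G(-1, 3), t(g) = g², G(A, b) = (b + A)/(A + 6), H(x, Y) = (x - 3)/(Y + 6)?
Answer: 1093/44 ≈ 24.841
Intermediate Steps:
H(x, Y) = (-3 + x)/(6 + Y)
G(A, b) = (A + b)/(6 + A)
K = 7/20 (K = -(-7)*(-1 + 3)/(6 - 1)/8 = -(-7)*2/5/8 = -(-7)*(⅕)*2/8 = -(-7)*2/(8*5) = -⅛*(-14/5) = 7/20 ≈ 0.35000)
H(-2, 5)*K + t(5) = ((-3 - 2)/(6 + 5))*(7/20) + 5² = (-5/11)*(7/20) + 25 = ((1/11)*(-5))*(7/20) + 25 = -5/11*7/20 + 25 = -7/44 + 25 = 1093/44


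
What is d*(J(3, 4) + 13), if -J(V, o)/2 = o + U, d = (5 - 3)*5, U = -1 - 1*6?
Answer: 190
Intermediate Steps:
U = -7 (U = -1 - 6 = -7)
d = 10 (d = 2*5 = 10)
J(V, o) = 14 - 2*o (J(V, o) = -2*(o - 7) = -2*(-7 + o) = 14 - 2*o)
d*(J(3, 4) + 13) = 10*((14 - 2*4) + 13) = 10*((14 - 8) + 13) = 10*(6 + 13) = 10*19 = 190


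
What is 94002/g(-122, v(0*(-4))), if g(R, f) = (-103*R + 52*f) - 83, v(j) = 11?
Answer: 94002/13055 ≈ 7.2005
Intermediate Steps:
g(R, f) = -83 - 103*R + 52*f
94002/g(-122, v(0*(-4))) = 94002/(-83 - 103*(-122) + 52*11) = 94002/(-83 + 12566 + 572) = 94002/13055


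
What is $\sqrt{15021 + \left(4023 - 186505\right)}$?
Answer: $i \sqrt{167461} \approx 409.22 i$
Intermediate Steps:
$\sqrt{15021 + \left(4023 - 186505\right)} = \sqrt{15021 - 182482} = \sqrt{-167461} = i \sqrt{167461}$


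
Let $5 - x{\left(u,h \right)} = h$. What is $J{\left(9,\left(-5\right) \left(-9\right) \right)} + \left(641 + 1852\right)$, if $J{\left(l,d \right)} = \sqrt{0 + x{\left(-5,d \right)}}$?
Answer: $2493 + 2 i \sqrt{10} \approx 2493.0 + 6.3246 i$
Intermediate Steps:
$x{\left(u,h \right)} = 5 - h$
$J{\left(l,d \right)} = \sqrt{5 - d}$ ($J{\left(l,d \right)} = \sqrt{0 - \left(-5 + d\right)} = \sqrt{5 - d}$)
$J{\left(9,\left(-5\right) \left(-9\right) \right)} + \left(641 + 1852\right) = \sqrt{5 - \left(-5\right) \left(-9\right)} + \left(641 + 1852\right) = \sqrt{5 - 45} + 2493 = \sqrt{-40} + 2493 = 2 i \sqrt{10} + 2493 = 2493 + 2 i \sqrt{10}$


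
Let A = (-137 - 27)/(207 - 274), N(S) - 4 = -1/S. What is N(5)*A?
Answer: 3116/335 ≈ 9.3015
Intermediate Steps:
N(S) = 4 - 1/S
A = 164/67 (A = -164/(-67) = -164*(-1/67) = 164/67 ≈ 2.4478)
N(5)*A = (4 - 1/5)*(164/67) = (4 - 1*⅕)*(164/67) = (4 - ⅕)*(164/67) = (19/5)*(164/67) = 3116/335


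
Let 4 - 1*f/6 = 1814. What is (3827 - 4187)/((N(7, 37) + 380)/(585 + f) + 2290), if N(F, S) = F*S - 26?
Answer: -3699000/23529137 ≈ -0.15721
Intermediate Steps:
N(F, S) = -26 + F*S
f = -10860 (f = 24 - 6*1814 = 24 - 10884 = -10860)
(3827 - 4187)/((N(7, 37) + 380)/(585 + f) + 2290) = (3827 - 4187)/(((-26 + 7*37) + 380)/(585 - 10860) + 2290) = -360/(((-26 + 259) + 380)/(-10275) + 2290) = -360/((233 + 380)*(-1/10275) + 2290) = -360/(613*(-1/10275) + 2290) = -360/(-613/10275 + 2290) = -360/23529137/10275 = -360*10275/23529137 = -3699000/23529137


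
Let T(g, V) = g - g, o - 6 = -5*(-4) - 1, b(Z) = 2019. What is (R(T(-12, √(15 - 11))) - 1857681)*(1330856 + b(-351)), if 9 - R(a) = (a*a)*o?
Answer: -2476044567000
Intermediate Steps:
o = 25 (o = 6 + (-5*(-4) - 1) = 6 + (20 - 1) = 6 + 19 = 25)
T(g, V) = 0
R(a) = 9 - 25*a² (R(a) = 9 - a*a*25 = 9 - a²*25 = 9 - 25*a²)
(R(T(-12, √(15 - 11))) - 1857681)*(1330856 + b(-351)) = ((9 - 25*0²) - 1857681)*(1330856 + 2019) = ((9 - 25*0) - 1857681)*1332875 = ((9 + 0) - 1857681)*1332875 = (9 - 1857681)*1332875 = -1857672*1332875 = -2476044567000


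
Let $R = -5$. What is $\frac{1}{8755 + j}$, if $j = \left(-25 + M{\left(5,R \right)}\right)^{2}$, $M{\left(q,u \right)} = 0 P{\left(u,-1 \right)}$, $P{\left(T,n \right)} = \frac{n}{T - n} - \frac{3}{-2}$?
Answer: $\frac{1}{9380} \approx 0.00010661$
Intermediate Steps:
$P{\left(T,n \right)} = \frac{3}{2} + \frac{n}{T - n}$ ($P{\left(T,n \right)} = \frac{n}{T - n} - - \frac{3}{2} = \frac{n}{T - n} + \frac{3}{2} = \frac{3}{2} + \frac{n}{T - n}$)
$M{\left(q,u \right)} = 0$ ($M{\left(q,u \right)} = 0 \frac{\left(-1\right) \left(-1\right) + 3 u}{2 \left(u - -1\right)} = 0 \frac{1 + 3 u}{2 \left(u + 1\right)} = 0 \frac{1 + 3 u}{2 \left(1 + u\right)} = 0$)
$j = 625$ ($j = \left(-25 + 0\right)^{2} = \left(-25\right)^{2} = 625$)
$\frac{1}{8755 + j} = \frac{1}{8755 + 625} = \frac{1}{9380}$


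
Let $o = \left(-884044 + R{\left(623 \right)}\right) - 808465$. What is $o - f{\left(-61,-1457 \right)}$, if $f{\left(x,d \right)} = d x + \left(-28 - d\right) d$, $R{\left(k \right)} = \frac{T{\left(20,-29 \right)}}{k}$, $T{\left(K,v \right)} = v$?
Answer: $\frac{187315512}{623} \approx 3.0067 \cdot 10^{5}$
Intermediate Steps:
$R{\left(k \right)} = - \frac{29}{k}$
$f{\left(x,d \right)} = d x + d \left(-28 - d\right)$
$o = - \frac{1054433136}{623}$ ($o = \left(-884044 - \frac{29}{623}\right) - 808465 = - \frac{550759441}{623} - 808465 = - \frac{1054433136}{623} \approx -1.6925 \cdot 10^{6}$)
$o - f{\left(-61,-1457 \right)} = - \frac{1054433136}{623} - - 1457 \left(-28 - 61 - -1457\right) = - \frac{1054433136}{623} - - 1457 \left(-28 - 61 + 1457\right) = - \frac{1054433136}{623} - \left(-1457\right) 1368 = - \frac{1054433136}{623} - -1993176 = - \frac{1054433136}{623} + 1993176 = \frac{187315512}{623}$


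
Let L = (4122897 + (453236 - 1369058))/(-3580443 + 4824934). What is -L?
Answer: -3207075/1244491 ≈ -2.5770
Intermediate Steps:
L = 3207075/1244491 (L = (4122897 - 915822)/1244491 = 3207075*(1/1244491) = 3207075/1244491 ≈ 2.5770)
-L = -1*3207075/1244491 = -3207075/1244491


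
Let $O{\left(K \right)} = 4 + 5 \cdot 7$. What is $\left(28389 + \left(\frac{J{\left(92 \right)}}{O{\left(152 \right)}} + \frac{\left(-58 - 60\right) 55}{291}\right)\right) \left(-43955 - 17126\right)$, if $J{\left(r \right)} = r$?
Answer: $- \frac{6555221532421}{3783} \approx -1.7328 \cdot 10^{9}$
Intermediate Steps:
$O{\left(K \right)} = 39$ ($O{\left(K \right)} = 4 + 35 = 39$)
$\left(28389 + \left(\frac{J{\left(92 \right)}}{O{\left(152 \right)}} + \frac{\left(-58 - 60\right) 55}{291}\right)\right) \left(-43955 - 17126\right) = \left(28389 + \left(\frac{92}{39} + \frac{\left(-58 - 60\right) 55}{291}\right)\right) \left(-43955 - 17126\right) = \left(28389 + \left(92 \cdot \frac{1}{39} + \left(-118\right) 55 \cdot \frac{1}{291}\right)\right) \left(-61081\right) = \left(28389 + \left(\frac{92}{39} - \frac{6490}{291}\right)\right) \left(-61081\right) = \left(28389 - \frac{75446}{3783}\right) \left(-61081\right) = \frac{107320141}{3783} \left(-61081\right) = - \frac{6555221532421}{3783}$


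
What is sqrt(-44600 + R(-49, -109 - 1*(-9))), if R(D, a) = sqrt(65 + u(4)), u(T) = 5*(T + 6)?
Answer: sqrt(-44600 + sqrt(115)) ≈ 211.16*I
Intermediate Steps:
u(T) = 30 + 5*T (u(T) = 5*(6 + T) = 30 + 5*T)
R(D, a) = sqrt(115) (R(D, a) = sqrt(65 + (30 + 5*4)) = sqrt(65 + (30 + 20)) = sqrt(65 + 50) = sqrt(115))
sqrt(-44600 + R(-49, -109 - 1*(-9))) = sqrt(-44600 + sqrt(115))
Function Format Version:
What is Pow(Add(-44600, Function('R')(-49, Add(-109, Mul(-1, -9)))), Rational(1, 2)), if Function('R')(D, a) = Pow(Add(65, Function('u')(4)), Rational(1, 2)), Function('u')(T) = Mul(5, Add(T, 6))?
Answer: Pow(Add(-44600, Pow(115, Rational(1, 2))), Rational(1, 2)) ≈ Mul(211.16, I)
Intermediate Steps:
Function('u')(T) = Add(30, Mul(5, T)) (Function('u')(T) = Mul(5, Add(6, T)) = Add(30, Mul(5, T)))
Function('R')(D, a) = Pow(115, Rational(1, 2)) (Function('R')(D, a) = Pow(Add(65, Add(30, Mul(5, 4))), Rational(1, 2)) = Pow(Add(65, Add(30, 20)), Rational(1, 2)) = Pow(Add(65, 50), Rational(1, 2)) = Pow(115, Rational(1, 2)))
Pow(Add(-44600, Function('R')(-49, Add(-109, Mul(-1, -9)))), Rational(1, 2)) = Pow(Add(-44600, Pow(115, Rational(1, 2))), Rational(1, 2))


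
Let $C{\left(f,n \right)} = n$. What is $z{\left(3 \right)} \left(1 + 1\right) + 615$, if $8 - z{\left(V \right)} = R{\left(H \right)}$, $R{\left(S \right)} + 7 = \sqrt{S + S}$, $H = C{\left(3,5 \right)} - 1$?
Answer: $645 - 4 \sqrt{2} \approx 639.34$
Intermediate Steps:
$H = 4$ ($H = 5 - 1 = 4$)
$R{\left(S \right)} = -7 + \sqrt{2} \sqrt{S}$ ($R{\left(S \right)} = -7 + \sqrt{S + S} = -7 + \sqrt{2 S} = -7 + \sqrt{2} \sqrt{S}$)
$z{\left(V \right)} = 15 - 2 \sqrt{2}$ ($z{\left(V \right)} = 8 - \left(-7 + \sqrt{2} \sqrt{4}\right) = 8 - \left(-7 + \sqrt{2} \cdot 2\right) = 8 - \left(-7 + 2 \sqrt{2}\right) = 8 + \left(7 - 2 \sqrt{2}\right) = 15 - 2 \sqrt{2}$)
$z{\left(3 \right)} \left(1 + 1\right) + 615 = \left(15 - 2 \sqrt{2}\right) \left(1 + 1\right) + 615 = \left(15 - 2 \sqrt{2}\right) 2 + 615 = \left(30 - 4 \sqrt{2}\right) + 615 = 645 - 4 \sqrt{2}$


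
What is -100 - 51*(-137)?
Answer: 6887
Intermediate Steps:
-100 - 51*(-137) = -100 + 6987 = 6887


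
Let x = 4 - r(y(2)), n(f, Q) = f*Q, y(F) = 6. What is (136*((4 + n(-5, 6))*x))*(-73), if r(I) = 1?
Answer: 774384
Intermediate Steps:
n(f, Q) = Q*f
x = 3 (x = 4 - 1*1 = 4 - 1 = 3)
(136*((4 + n(-5, 6))*x))*(-73) = (136*((4 + 6*(-5))*3))*(-73) = (136*((4 - 30)*3))*(-73) = (136*(-26*3))*(-73) = (136*(-78))*(-73) = -10608*(-73) = 774384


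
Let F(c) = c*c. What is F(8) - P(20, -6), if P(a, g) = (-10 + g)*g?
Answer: -32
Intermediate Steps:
P(a, g) = g*(-10 + g)
F(c) = c²
F(8) - P(20, -6) = 8² - (-6)*(-10 - 6) = 64 - (-6)*(-16) = 64 - 1*96 = 64 - 96 = -32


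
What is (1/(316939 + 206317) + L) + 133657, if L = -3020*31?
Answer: 20949600473/523256 ≈ 40037.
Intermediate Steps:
L = -93620
(1/(316939 + 206317) + L) + 133657 = (1/(316939 + 206317) - 93620) + 133657 = (1/523256 - 93620) + 133657 = -48987226719/523256 + 133657 = 20949600473/523256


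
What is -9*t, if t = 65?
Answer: -585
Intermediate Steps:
-9*t = -9*65 = -1*585 = -585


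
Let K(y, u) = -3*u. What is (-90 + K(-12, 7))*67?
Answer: -7437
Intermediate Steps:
(-90 + K(-12, 7))*67 = (-90 - 3*7)*67 = (-90 - 21)*67 = -111*67 = -7437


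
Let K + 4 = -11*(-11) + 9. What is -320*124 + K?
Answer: -39554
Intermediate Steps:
K = 126 (K = -4 + (-11*(-11) + 9) = -4 + (121 + 9) = -4 + 130 = 126)
-320*124 + K = -320*124 + 126 = -39680 + 126 = -39554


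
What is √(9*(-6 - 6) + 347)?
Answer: √239 ≈ 15.460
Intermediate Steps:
√(9*(-6 - 6) + 347) = √(9*(-12) + 347) = √(-108 + 347) = √239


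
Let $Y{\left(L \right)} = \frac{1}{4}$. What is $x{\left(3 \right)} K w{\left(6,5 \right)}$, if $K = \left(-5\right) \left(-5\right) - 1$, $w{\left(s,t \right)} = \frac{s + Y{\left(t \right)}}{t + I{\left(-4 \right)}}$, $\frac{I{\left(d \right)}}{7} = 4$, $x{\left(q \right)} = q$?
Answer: $\frac{150}{11} \approx 13.636$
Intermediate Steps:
$Y{\left(L \right)} = \frac{1}{4}$
$I{\left(d \right)} = 28$ ($I{\left(d \right)} = 7 \cdot 4 = 28$)
$w{\left(s,t \right)} = \frac{\frac{1}{4} + s}{28 + t}$ ($w{\left(s,t \right)} = \frac{s + \frac{1}{4}}{t + 28} = \frac{\frac{1}{4} + s}{28 + t}$)
$K = 24$ ($K = 25 - 1 = 24$)
$x{\left(3 \right)} K w{\left(6,5 \right)} = 3 \cdot 24 \frac{\frac{1}{4} + 6}{28 + 5} = 72 \cdot \frac{1}{33} \cdot \frac{25}{4} = 72 \cdot \frac{25}{132} = \frac{150}{11}$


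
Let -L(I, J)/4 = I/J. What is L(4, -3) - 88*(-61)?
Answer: 16120/3 ≈ 5373.3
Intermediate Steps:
L(I, J) = -4*I/J
L(4, -3) - 88*(-61) = -4*4/(-3) - 88*(-61) = -4*4*(-⅓) + 5368 = 16/3 + 5368 = 16120/3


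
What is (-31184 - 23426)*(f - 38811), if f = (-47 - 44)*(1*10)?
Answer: 2169163810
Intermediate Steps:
f = -910 (f = -91*10 = -910)
(-31184 - 23426)*(f - 38811) = (-31184 - 23426)*(-910 - 38811) = -54610*(-39721) = 2169163810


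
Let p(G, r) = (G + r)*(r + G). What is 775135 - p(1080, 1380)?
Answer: -5276465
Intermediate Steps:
p(G, r) = (G + r)² (p(G, r) = (G + r)*(G + r) = (G + r)²)
775135 - p(1080, 1380) = 775135 - (1080 + 1380)² = 775135 - 1*2460² = 775135 - 1*6051600 = 775135 - 6051600 = -5276465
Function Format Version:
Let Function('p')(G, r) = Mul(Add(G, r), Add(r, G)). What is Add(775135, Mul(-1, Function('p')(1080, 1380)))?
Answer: -5276465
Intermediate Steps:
Function('p')(G, r) = Pow(Add(G, r), 2) (Function('p')(G, r) = Mul(Add(G, r), Add(G, r)) = Pow(Add(G, r), 2))
Add(775135, Mul(-1, Function('p')(1080, 1380))) = Add(775135, Mul(-1, Pow(Add(1080, 1380), 2))) = Add(775135, Mul(-1, Pow(2460, 2))) = Add(775135, Mul(-1, 6051600)) = Add(775135, -6051600) = -5276465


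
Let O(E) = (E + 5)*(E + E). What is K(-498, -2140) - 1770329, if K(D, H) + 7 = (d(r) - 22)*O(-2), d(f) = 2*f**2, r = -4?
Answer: -1770456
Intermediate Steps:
O(E) = 2*E*(5 + E) (O(E) = (5 + E)*(2*E) = 2*E*(5 + E))
K(D, H) = -127 (K(D, H) = -7 + (2*(-4)**2 - 22)*(2*(-2)*(5 - 2)) = -7 + (2*16 - 22)*(2*(-2)*3) = -7 + (32 - 22)*(-12) = -7 + 10*(-12) = -7 - 120 = -127)
K(-498, -2140) - 1770329 = -127 - 1770329 = -1770456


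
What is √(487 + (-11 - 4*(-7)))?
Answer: 6*√14 ≈ 22.450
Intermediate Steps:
√(487 + (-11 - 4*(-7))) = √(487 + (-11 + 28)) = √(487 + 17) = √504 = 6*√14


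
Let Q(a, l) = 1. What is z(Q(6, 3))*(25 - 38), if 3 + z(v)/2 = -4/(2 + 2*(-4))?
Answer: 182/3 ≈ 60.667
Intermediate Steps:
z(v) = -14/3 (z(v) = -6 + 2*(-4/(2 + 2*(-4))) = -6 + 2*(-4/(2 - 8)) = -6 + 2*(-4/(-6)) = -6 + 2*(-4*(-⅙)) = -6 + 2*(⅔) = -6 + 4/3 = -14/3)
z(Q(6, 3))*(25 - 38) = -14*(25 - 38)/3 = -14/3*(-13) = 182/3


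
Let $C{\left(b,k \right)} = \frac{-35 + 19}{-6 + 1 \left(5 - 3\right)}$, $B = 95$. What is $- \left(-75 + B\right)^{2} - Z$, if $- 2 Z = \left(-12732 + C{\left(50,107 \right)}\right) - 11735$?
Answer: $- \frac{25263}{2} \approx -12632.0$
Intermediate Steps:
$C{\left(b,k \right)} = 4$ ($C{\left(b,k \right)} = - \frac{16}{-6 + 1 \cdot 2} = - \frac{16}{-6 + 2} = - \frac{16}{-4} = \left(-16\right) \left(- \frac{1}{4}\right) = 4$)
$Z = \frac{24463}{2}$ ($Z = - \frac{\left(-12732 + 4\right) - 11735}{2} = - \frac{-12728 - 11735}{2} = \left(- \frac{1}{2}\right) \left(-24463\right) = \frac{24463}{2} \approx 12232.0$)
$- \left(-75 + B\right)^{2} - Z = - \left(-75 + 95\right)^{2} - \frac{24463}{2} = - 20^{2} - \frac{24463}{2} = \left(-1\right) 400 - \frac{24463}{2} = -400 - \frac{24463}{2} = - \frac{25263}{2}$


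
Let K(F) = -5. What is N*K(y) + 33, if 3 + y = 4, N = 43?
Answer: -182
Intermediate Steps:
y = 1 (y = -3 + 4 = 1)
N*K(y) + 33 = 43*(-5) + 33 = -215 + 33 = -182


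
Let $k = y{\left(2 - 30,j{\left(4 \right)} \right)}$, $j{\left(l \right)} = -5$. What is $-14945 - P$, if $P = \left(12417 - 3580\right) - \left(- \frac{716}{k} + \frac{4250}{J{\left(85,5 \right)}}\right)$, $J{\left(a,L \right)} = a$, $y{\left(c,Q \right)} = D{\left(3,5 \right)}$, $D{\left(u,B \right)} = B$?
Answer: $- \frac{119376}{5} \approx -23875.0$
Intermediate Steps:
$y{\left(c,Q \right)} = 5$
$k = 5$
$P = \frac{44651}{5}$ ($P = \left(12417 - 3580\right) + \left(\frac{716}{5} - \frac{4250}{85}\right) = 8837 + \left(716 \cdot \frac{1}{5} - 50\right) = 8837 + \left(\frac{716}{5} - 50\right) = 8837 + \frac{466}{5} = \frac{44651}{5} \approx 8930.2$)
$-14945 - P = -14945 - \frac{44651}{5} = - \frac{119376}{5}$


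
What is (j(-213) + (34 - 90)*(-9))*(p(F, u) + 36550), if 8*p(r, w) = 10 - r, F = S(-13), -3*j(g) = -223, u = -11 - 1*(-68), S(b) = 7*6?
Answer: 21135770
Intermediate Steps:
S(b) = 42
u = 57 (u = -11 + 68 = 57)
j(g) = 223/3 (j(g) = -⅓*(-223) = 223/3)
F = 42
p(r, w) = 5/4 - r/8 (p(r, w) = (10 - r)/8 = 5/4 - r/8)
(j(-213) + (34 - 90)*(-9))*(p(F, u) + 36550) = (223/3 + (34 - 90)*(-9))*((5/4 - ⅛*42) + 36550) = (223/3 - 56*(-9))*((5/4 - 21/4) + 36550) = (223/3 + 504)*(-4 + 36550) = (1735/3)*36546 = 21135770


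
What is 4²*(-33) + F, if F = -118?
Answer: -646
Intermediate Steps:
4²*(-33) + F = 4²*(-33) - 118 = 16*(-33) - 118 = -528 - 118 = -646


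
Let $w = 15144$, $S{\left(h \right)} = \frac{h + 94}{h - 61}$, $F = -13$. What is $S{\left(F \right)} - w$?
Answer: $- \frac{1120737}{74} \approx -15145.0$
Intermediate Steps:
$S{\left(h \right)} = \frac{94 + h}{-61 + h}$
$S{\left(F \right)} - w = \frac{94 - 13}{-61 - 13} - 15144 = \frac{1}{-74} \cdot 81 - 15144 = \left(- \frac{1}{74}\right) 81 - 15144 = - \frac{81}{74} - 15144 = - \frac{1120737}{74}$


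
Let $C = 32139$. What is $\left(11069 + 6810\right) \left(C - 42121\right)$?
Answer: $-178468178$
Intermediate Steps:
$\left(11069 + 6810\right) \left(C - 42121\right) = \left(11069 + 6810\right) \left(32139 - 42121\right) = 17879 \left(-9982\right) = -178468178$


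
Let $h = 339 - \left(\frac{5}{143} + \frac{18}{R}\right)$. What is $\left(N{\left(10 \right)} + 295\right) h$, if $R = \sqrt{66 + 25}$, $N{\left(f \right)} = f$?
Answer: $\frac{14783960}{143} - \frac{5490 \sqrt{91}}{91} \approx 1.0281 \cdot 10^{5}$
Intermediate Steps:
$R = \sqrt{91} \approx 9.5394$
$h = \frac{48472}{143} - \frac{18 \sqrt{91}}{91}$ ($h = 339 - \left(\frac{5}{143} + 18 \frac{\sqrt{91}}{91}\right) = 339 - \left(\frac{5}{143} + \frac{18 \sqrt{91}}{91}\right) = \frac{48472}{143} - \frac{18 \sqrt{91}}{91} \approx 337.08$)
$\left(N{\left(10 \right)} + 295\right) h = \left(10 + 295\right) \left(\frac{48472}{143} - \frac{18 \sqrt{91}}{91}\right) = 305 \left(\frac{48472}{143} - \frac{18 \sqrt{91}}{91}\right) = \frac{14783960}{143} - \frac{5490 \sqrt{91}}{91}$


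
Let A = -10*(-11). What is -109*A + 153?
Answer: -11837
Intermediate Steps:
A = 110
-109*A + 153 = -109*110 + 153 = -11990 + 153 = -11837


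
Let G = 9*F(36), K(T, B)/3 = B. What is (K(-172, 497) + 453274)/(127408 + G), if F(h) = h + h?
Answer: 454765/128056 ≈ 3.5513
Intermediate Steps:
F(h) = 2*h
K(T, B) = 3*B
G = 648 (G = 9*(2*36) = 9*72 = 648)
(K(-172, 497) + 453274)/(127408 + G) = (3*497 + 453274)/(127408 + 648) = (1491 + 453274)/128056 = 454765*(1/128056) = 454765/128056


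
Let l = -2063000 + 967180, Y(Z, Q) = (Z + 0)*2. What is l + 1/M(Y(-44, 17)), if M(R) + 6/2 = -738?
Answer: -812002621/741 ≈ -1.0958e+6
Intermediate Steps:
Y(Z, Q) = 2*Z (Y(Z, Q) = Z*2 = 2*Z)
M(R) = -741 (M(R) = -3 - 738 = -741)
l = -1095820
l + 1/M(Y(-44, 17)) = -1095820 + 1/(-741) = -1095820 - 1/741 = -812002621/741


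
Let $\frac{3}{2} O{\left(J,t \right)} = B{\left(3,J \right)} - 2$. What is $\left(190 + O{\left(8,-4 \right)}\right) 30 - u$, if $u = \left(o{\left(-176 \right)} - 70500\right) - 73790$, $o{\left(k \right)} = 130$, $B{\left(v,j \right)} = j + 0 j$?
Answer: $149980$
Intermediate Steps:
$B{\left(v,j \right)} = j$ ($B{\left(v,j \right)} = j + 0 = j$)
$O{\left(J,t \right)} = - \frac{4}{3} + \frac{2 J}{3}$ ($O{\left(J,t \right)} = \frac{2 \left(J - 2\right)}{3} = \frac{2 \left(-2 + J\right)}{3} = - \frac{4}{3} + \frac{2 J}{3}$)
$u = -144160$ ($u = \left(130 - 70500\right) - 73790 = -70370 - 73790 = -144160$)
$\left(190 + O{\left(8,-4 \right)}\right) 30 - u = \left(190 + \left(- \frac{4}{3} + \frac{2}{3} \cdot 8\right)\right) 30 - -144160 = \left(190 + \left(- \frac{4}{3} + \frac{16}{3}\right)\right) 30 + 144160 = \left(190 + 4\right) 30 + 144160 = 194 \cdot 30 + 144160 = 5820 + 144160 = 149980$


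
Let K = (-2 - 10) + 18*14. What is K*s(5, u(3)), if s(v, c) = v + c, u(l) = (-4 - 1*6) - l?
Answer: -1920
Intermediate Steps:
u(l) = -10 - l (u(l) = (-4 - 6) - l = -10 - l)
K = 240 (K = -12 + 252 = 240)
s(v, c) = c + v
K*s(5, u(3)) = 240*((-10 - 1*3) + 5) = 240*((-10 - 3) + 5) = 240*(-13 + 5) = 240*(-8) = -1920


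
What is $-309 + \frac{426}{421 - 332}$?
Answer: $- \frac{27075}{89} \approx -304.21$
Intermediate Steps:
$-309 + \frac{426}{421 - 332} = -309 + \frac{426}{89} = - \frac{27075}{89}$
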